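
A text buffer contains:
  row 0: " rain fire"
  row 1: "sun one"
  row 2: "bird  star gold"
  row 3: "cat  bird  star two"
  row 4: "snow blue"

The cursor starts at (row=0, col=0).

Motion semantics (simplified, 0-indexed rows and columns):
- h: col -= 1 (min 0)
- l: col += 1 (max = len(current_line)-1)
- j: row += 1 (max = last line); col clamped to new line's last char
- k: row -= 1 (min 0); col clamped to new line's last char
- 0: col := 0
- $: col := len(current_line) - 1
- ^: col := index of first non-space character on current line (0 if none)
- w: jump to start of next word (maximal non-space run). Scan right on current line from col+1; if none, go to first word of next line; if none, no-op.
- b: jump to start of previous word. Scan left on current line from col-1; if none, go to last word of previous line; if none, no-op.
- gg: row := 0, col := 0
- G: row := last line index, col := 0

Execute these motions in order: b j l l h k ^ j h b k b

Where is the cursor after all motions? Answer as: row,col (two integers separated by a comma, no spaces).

Answer: 0,1

Derivation:
After 1 (b): row=0 col=0 char='_'
After 2 (j): row=1 col=0 char='s'
After 3 (l): row=1 col=1 char='u'
After 4 (l): row=1 col=2 char='n'
After 5 (h): row=1 col=1 char='u'
After 6 (k): row=0 col=1 char='r'
After 7 (^): row=0 col=1 char='r'
After 8 (j): row=1 col=1 char='u'
After 9 (h): row=1 col=0 char='s'
After 10 (b): row=0 col=6 char='f'
After 11 (k): row=0 col=6 char='f'
After 12 (b): row=0 col=1 char='r'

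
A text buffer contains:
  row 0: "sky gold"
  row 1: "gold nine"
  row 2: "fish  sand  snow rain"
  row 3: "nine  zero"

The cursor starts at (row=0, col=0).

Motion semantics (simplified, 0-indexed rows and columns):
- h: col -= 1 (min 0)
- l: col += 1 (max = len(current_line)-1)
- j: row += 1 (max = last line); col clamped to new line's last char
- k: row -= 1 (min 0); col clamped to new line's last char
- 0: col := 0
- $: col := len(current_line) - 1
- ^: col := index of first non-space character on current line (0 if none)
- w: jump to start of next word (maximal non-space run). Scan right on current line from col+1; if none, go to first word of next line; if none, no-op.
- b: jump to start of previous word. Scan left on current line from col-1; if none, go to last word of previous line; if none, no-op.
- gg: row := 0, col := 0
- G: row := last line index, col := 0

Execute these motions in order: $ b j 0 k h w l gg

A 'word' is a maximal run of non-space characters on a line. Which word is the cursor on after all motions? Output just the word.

Answer: sky

Derivation:
After 1 ($): row=0 col=7 char='d'
After 2 (b): row=0 col=4 char='g'
After 3 (j): row=1 col=4 char='_'
After 4 (0): row=1 col=0 char='g'
After 5 (k): row=0 col=0 char='s'
After 6 (h): row=0 col=0 char='s'
After 7 (w): row=0 col=4 char='g'
After 8 (l): row=0 col=5 char='o'
After 9 (gg): row=0 col=0 char='s'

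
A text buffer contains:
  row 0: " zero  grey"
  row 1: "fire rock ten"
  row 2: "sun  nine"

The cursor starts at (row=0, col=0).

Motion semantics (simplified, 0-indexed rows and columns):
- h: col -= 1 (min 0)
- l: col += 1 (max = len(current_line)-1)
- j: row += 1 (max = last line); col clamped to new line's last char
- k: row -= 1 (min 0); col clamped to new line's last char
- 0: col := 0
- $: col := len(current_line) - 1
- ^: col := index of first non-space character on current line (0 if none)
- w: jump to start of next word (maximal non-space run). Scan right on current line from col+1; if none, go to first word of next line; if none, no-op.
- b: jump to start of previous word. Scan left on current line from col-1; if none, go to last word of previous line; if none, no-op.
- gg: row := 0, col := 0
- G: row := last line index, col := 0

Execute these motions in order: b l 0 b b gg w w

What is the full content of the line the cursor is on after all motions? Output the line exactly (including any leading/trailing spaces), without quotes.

Answer:  zero  grey

Derivation:
After 1 (b): row=0 col=0 char='_'
After 2 (l): row=0 col=1 char='z'
After 3 (0): row=0 col=0 char='_'
After 4 (b): row=0 col=0 char='_'
After 5 (b): row=0 col=0 char='_'
After 6 (gg): row=0 col=0 char='_'
After 7 (w): row=0 col=1 char='z'
After 8 (w): row=0 col=7 char='g'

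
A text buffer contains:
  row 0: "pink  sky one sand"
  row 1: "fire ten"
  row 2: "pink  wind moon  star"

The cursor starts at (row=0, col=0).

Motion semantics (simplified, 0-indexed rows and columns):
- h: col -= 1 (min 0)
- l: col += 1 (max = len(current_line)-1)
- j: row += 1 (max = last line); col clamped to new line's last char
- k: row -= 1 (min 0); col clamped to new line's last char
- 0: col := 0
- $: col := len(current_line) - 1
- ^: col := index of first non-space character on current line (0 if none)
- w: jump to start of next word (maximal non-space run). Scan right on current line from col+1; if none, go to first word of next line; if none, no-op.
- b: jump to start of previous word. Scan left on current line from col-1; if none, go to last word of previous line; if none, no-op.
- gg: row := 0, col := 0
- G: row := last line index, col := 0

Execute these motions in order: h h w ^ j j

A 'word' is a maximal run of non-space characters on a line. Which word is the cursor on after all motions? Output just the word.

Answer: pink

Derivation:
After 1 (h): row=0 col=0 char='p'
After 2 (h): row=0 col=0 char='p'
After 3 (w): row=0 col=6 char='s'
After 4 (^): row=0 col=0 char='p'
After 5 (j): row=1 col=0 char='f'
After 6 (j): row=2 col=0 char='p'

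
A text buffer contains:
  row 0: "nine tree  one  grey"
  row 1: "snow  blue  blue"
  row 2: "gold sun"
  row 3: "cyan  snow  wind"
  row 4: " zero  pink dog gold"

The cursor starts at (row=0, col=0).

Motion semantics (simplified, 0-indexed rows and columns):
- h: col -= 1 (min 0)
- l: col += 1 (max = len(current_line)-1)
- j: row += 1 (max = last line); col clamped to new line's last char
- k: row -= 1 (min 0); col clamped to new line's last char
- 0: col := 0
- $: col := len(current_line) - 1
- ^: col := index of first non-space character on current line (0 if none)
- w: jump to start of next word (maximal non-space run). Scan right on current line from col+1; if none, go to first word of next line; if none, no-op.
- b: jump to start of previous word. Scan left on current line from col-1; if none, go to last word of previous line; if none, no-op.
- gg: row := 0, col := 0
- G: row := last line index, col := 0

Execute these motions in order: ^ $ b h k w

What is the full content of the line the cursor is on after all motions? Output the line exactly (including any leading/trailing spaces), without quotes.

Answer: nine tree  one  grey

Derivation:
After 1 (^): row=0 col=0 char='n'
After 2 ($): row=0 col=19 char='y'
After 3 (b): row=0 col=16 char='g'
After 4 (h): row=0 col=15 char='_'
After 5 (k): row=0 col=15 char='_'
After 6 (w): row=0 col=16 char='g'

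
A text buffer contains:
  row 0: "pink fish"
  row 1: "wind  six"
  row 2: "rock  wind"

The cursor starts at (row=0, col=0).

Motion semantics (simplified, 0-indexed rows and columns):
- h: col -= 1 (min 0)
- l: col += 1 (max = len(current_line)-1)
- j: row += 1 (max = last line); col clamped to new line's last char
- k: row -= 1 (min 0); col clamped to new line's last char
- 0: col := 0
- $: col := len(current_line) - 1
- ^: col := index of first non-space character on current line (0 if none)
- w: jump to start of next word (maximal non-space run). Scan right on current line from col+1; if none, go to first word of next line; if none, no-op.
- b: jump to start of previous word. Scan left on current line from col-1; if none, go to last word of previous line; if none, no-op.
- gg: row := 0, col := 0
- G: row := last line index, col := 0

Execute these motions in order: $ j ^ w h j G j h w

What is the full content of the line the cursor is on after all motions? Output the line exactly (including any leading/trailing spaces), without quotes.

After 1 ($): row=0 col=8 char='h'
After 2 (j): row=1 col=8 char='x'
After 3 (^): row=1 col=0 char='w'
After 4 (w): row=1 col=6 char='s'
After 5 (h): row=1 col=5 char='_'
After 6 (j): row=2 col=5 char='_'
After 7 (G): row=2 col=0 char='r'
After 8 (j): row=2 col=0 char='r'
After 9 (h): row=2 col=0 char='r'
After 10 (w): row=2 col=6 char='w'

Answer: rock  wind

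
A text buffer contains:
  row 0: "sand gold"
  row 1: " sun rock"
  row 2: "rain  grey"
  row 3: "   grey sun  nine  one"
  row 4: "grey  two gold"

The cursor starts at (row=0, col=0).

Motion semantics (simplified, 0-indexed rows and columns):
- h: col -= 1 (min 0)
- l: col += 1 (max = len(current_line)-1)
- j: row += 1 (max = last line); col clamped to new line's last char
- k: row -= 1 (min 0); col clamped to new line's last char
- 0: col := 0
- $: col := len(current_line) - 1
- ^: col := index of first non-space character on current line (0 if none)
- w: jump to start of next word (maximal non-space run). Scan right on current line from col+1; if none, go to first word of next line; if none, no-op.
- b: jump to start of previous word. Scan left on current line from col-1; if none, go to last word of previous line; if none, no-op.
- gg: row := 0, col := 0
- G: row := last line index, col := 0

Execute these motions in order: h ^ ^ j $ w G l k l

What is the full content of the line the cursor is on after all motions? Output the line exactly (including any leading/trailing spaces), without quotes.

Answer:    grey sun  nine  one

Derivation:
After 1 (h): row=0 col=0 char='s'
After 2 (^): row=0 col=0 char='s'
After 3 (^): row=0 col=0 char='s'
After 4 (j): row=1 col=0 char='_'
After 5 ($): row=1 col=8 char='k'
After 6 (w): row=2 col=0 char='r'
After 7 (G): row=4 col=0 char='g'
After 8 (l): row=4 col=1 char='r'
After 9 (k): row=3 col=1 char='_'
After 10 (l): row=3 col=2 char='_'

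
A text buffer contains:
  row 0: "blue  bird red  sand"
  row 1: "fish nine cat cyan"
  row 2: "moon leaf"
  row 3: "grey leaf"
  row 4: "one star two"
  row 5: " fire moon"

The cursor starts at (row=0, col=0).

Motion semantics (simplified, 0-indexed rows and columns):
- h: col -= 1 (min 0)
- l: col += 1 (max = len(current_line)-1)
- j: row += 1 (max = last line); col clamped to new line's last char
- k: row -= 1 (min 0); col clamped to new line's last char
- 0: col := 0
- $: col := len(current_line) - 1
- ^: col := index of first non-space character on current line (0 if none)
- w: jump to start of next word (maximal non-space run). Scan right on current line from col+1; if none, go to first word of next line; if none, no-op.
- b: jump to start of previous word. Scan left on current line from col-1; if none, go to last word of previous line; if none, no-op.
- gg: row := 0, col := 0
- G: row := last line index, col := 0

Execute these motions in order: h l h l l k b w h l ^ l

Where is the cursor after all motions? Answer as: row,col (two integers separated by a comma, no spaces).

Answer: 0,1

Derivation:
After 1 (h): row=0 col=0 char='b'
After 2 (l): row=0 col=1 char='l'
After 3 (h): row=0 col=0 char='b'
After 4 (l): row=0 col=1 char='l'
After 5 (l): row=0 col=2 char='u'
After 6 (k): row=0 col=2 char='u'
After 7 (b): row=0 col=0 char='b'
After 8 (w): row=0 col=6 char='b'
After 9 (h): row=0 col=5 char='_'
After 10 (l): row=0 col=6 char='b'
After 11 (^): row=0 col=0 char='b'
After 12 (l): row=0 col=1 char='l'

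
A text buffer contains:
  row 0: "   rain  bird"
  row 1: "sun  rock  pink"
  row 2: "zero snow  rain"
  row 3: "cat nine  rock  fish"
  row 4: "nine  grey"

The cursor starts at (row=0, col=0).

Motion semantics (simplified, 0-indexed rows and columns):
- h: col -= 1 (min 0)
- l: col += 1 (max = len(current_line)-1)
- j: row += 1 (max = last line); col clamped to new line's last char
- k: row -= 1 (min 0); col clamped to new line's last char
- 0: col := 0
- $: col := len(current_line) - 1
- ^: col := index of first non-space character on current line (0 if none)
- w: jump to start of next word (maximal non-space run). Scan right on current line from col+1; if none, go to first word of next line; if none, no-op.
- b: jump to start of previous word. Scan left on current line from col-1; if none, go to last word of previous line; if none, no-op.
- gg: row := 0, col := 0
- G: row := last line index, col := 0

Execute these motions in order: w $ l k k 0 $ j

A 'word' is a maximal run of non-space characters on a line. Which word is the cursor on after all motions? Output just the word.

Answer: pink

Derivation:
After 1 (w): row=0 col=3 char='r'
After 2 ($): row=0 col=12 char='d'
After 3 (l): row=0 col=12 char='d'
After 4 (k): row=0 col=12 char='d'
After 5 (k): row=0 col=12 char='d'
After 6 (0): row=0 col=0 char='_'
After 7 ($): row=0 col=12 char='d'
After 8 (j): row=1 col=12 char='i'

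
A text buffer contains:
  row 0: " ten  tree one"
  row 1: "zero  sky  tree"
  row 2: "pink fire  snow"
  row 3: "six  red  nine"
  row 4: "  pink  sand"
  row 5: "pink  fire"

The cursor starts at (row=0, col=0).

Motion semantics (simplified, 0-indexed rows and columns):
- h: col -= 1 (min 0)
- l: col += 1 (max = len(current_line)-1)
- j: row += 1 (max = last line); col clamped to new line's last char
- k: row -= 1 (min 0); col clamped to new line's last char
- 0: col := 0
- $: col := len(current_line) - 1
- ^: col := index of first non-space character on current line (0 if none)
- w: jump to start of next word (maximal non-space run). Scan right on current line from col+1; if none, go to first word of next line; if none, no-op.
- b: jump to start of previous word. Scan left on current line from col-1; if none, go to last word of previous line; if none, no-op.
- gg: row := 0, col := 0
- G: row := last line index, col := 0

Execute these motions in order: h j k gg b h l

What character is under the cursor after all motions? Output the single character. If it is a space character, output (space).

After 1 (h): row=0 col=0 char='_'
After 2 (j): row=1 col=0 char='z'
After 3 (k): row=0 col=0 char='_'
After 4 (gg): row=0 col=0 char='_'
After 5 (b): row=0 col=0 char='_'
After 6 (h): row=0 col=0 char='_'
After 7 (l): row=0 col=1 char='t'

Answer: t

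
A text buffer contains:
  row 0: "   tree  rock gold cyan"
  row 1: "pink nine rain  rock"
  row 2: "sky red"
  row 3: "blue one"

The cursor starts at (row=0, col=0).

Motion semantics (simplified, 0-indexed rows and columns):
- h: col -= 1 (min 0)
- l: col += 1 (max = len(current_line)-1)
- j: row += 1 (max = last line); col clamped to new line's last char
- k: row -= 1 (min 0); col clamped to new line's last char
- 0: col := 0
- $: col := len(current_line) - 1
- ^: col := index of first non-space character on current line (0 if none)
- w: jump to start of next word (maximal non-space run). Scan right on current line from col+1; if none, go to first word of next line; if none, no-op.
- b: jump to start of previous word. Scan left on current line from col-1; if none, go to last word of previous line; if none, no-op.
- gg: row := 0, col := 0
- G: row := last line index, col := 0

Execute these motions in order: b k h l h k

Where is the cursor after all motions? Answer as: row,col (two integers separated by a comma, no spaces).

Answer: 0,0

Derivation:
After 1 (b): row=0 col=0 char='_'
After 2 (k): row=0 col=0 char='_'
After 3 (h): row=0 col=0 char='_'
After 4 (l): row=0 col=1 char='_'
After 5 (h): row=0 col=0 char='_'
After 6 (k): row=0 col=0 char='_'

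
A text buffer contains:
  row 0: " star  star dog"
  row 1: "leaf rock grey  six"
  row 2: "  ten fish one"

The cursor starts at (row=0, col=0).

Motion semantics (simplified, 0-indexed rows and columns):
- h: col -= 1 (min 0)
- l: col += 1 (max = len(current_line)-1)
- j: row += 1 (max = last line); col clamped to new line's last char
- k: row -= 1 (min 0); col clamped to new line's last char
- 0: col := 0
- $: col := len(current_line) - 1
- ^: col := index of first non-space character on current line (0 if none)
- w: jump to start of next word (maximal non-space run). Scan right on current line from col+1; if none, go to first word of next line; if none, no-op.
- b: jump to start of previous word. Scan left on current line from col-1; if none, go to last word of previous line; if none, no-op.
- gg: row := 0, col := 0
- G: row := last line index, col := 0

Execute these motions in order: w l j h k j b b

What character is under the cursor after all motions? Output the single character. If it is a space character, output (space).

Answer: d

Derivation:
After 1 (w): row=0 col=1 char='s'
After 2 (l): row=0 col=2 char='t'
After 3 (j): row=1 col=2 char='a'
After 4 (h): row=1 col=1 char='e'
After 5 (k): row=0 col=1 char='s'
After 6 (j): row=1 col=1 char='e'
After 7 (b): row=1 col=0 char='l'
After 8 (b): row=0 col=12 char='d'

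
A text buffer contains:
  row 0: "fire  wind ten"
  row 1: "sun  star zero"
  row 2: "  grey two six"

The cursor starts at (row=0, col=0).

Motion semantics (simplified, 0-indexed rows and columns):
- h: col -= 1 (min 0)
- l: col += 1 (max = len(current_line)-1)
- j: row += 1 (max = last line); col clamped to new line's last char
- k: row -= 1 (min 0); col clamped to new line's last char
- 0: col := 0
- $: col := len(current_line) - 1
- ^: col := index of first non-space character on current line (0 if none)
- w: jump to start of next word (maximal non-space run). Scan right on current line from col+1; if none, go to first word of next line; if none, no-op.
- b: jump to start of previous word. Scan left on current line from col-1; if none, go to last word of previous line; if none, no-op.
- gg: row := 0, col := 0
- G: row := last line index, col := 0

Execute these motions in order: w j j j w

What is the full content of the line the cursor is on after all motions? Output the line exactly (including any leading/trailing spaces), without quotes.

After 1 (w): row=0 col=6 char='w'
After 2 (j): row=1 col=6 char='t'
After 3 (j): row=2 col=6 char='_'
After 4 (j): row=2 col=6 char='_'
After 5 (w): row=2 col=7 char='t'

Answer:   grey two six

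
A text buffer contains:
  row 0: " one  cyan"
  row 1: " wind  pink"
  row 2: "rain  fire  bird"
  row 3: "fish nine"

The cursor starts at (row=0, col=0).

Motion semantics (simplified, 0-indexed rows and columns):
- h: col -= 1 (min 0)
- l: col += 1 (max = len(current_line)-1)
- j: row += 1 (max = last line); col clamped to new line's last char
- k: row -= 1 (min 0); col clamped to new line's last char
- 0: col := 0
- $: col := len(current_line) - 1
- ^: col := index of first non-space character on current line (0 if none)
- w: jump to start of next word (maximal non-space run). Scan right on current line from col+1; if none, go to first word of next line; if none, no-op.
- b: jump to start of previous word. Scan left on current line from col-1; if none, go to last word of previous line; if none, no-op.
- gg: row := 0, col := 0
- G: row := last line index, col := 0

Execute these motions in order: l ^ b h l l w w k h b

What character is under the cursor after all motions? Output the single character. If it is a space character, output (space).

After 1 (l): row=0 col=1 char='o'
After 2 (^): row=0 col=1 char='o'
After 3 (b): row=0 col=1 char='o'
After 4 (h): row=0 col=0 char='_'
After 5 (l): row=0 col=1 char='o'
After 6 (l): row=0 col=2 char='n'
After 7 (w): row=0 col=6 char='c'
After 8 (w): row=1 col=1 char='w'
After 9 (k): row=0 col=1 char='o'
After 10 (h): row=0 col=0 char='_'
After 11 (b): row=0 col=0 char='_'

Answer: (space)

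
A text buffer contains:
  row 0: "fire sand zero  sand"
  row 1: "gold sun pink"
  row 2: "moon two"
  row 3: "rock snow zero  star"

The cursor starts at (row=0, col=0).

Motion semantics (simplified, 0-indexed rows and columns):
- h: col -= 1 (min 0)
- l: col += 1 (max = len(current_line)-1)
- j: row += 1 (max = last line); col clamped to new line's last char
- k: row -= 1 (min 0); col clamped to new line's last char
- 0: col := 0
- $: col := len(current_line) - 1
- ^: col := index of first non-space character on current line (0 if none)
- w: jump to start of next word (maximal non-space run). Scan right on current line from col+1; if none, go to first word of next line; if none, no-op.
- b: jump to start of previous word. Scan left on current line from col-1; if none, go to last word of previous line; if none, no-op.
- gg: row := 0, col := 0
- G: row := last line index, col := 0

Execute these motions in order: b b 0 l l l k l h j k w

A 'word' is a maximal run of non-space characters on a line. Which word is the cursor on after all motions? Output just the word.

After 1 (b): row=0 col=0 char='f'
After 2 (b): row=0 col=0 char='f'
After 3 (0): row=0 col=0 char='f'
After 4 (l): row=0 col=1 char='i'
After 5 (l): row=0 col=2 char='r'
After 6 (l): row=0 col=3 char='e'
After 7 (k): row=0 col=3 char='e'
After 8 (l): row=0 col=4 char='_'
After 9 (h): row=0 col=3 char='e'
After 10 (j): row=1 col=3 char='d'
After 11 (k): row=0 col=3 char='e'
After 12 (w): row=0 col=5 char='s'

Answer: sand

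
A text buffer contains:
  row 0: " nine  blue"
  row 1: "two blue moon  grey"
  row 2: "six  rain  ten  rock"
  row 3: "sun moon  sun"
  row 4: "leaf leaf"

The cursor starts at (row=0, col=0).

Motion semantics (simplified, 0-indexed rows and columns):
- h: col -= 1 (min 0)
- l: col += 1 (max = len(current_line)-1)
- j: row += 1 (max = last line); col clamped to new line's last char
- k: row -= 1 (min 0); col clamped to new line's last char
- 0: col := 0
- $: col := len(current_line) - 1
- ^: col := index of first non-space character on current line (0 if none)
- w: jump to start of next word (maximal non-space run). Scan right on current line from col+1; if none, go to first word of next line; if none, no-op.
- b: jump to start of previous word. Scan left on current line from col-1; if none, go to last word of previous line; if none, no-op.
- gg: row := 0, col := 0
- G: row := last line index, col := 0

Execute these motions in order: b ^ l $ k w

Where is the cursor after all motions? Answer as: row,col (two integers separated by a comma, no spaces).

After 1 (b): row=0 col=0 char='_'
After 2 (^): row=0 col=1 char='n'
After 3 (l): row=0 col=2 char='i'
After 4 ($): row=0 col=10 char='e'
After 5 (k): row=0 col=10 char='e'
After 6 (w): row=1 col=0 char='t'

Answer: 1,0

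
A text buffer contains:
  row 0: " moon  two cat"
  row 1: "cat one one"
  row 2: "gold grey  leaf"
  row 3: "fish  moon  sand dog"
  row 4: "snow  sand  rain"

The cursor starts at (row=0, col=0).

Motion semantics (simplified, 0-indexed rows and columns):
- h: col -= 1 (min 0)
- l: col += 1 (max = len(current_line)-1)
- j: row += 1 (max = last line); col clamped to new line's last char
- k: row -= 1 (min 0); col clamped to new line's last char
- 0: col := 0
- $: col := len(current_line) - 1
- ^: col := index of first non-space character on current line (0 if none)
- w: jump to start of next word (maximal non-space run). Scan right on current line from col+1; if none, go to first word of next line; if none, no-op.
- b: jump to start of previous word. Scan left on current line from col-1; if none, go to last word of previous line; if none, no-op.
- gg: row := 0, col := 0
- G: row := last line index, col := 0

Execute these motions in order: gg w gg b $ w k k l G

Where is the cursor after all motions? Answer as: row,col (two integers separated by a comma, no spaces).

After 1 (gg): row=0 col=0 char='_'
After 2 (w): row=0 col=1 char='m'
After 3 (gg): row=0 col=0 char='_'
After 4 (b): row=0 col=0 char='_'
After 5 ($): row=0 col=13 char='t'
After 6 (w): row=1 col=0 char='c'
After 7 (k): row=0 col=0 char='_'
After 8 (k): row=0 col=0 char='_'
After 9 (l): row=0 col=1 char='m'
After 10 (G): row=4 col=0 char='s'

Answer: 4,0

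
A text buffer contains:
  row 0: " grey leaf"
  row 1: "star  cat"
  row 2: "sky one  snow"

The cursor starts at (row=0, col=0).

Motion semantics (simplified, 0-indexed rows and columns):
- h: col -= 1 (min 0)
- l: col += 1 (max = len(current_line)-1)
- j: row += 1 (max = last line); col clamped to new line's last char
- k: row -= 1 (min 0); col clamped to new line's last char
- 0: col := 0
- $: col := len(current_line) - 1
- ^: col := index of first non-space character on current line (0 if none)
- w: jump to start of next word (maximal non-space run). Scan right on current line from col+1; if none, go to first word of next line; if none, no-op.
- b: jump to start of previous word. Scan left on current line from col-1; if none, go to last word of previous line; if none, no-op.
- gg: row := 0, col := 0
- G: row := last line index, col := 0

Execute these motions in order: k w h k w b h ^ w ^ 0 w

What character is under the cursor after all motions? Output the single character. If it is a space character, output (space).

Answer: g

Derivation:
After 1 (k): row=0 col=0 char='_'
After 2 (w): row=0 col=1 char='g'
After 3 (h): row=0 col=0 char='_'
After 4 (k): row=0 col=0 char='_'
After 5 (w): row=0 col=1 char='g'
After 6 (b): row=0 col=1 char='g'
After 7 (h): row=0 col=0 char='_'
After 8 (^): row=0 col=1 char='g'
After 9 (w): row=0 col=6 char='l'
After 10 (^): row=0 col=1 char='g'
After 11 (0): row=0 col=0 char='_'
After 12 (w): row=0 col=1 char='g'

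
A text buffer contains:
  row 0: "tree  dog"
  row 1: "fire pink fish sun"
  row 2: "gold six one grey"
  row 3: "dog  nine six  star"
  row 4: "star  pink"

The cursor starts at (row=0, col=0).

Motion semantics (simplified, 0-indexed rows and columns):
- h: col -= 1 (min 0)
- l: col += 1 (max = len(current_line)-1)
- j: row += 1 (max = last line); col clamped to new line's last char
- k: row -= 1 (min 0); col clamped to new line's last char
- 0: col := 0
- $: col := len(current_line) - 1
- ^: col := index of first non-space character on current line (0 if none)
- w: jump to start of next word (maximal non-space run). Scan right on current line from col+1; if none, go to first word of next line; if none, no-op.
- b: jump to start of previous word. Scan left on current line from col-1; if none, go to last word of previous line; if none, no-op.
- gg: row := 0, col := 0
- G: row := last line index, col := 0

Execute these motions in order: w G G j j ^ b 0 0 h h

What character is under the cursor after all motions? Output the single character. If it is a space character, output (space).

After 1 (w): row=0 col=6 char='d'
After 2 (G): row=4 col=0 char='s'
After 3 (G): row=4 col=0 char='s'
After 4 (j): row=4 col=0 char='s'
After 5 (j): row=4 col=0 char='s'
After 6 (^): row=4 col=0 char='s'
After 7 (b): row=3 col=15 char='s'
After 8 (0): row=3 col=0 char='d'
After 9 (0): row=3 col=0 char='d'
After 10 (h): row=3 col=0 char='d'
After 11 (h): row=3 col=0 char='d'

Answer: d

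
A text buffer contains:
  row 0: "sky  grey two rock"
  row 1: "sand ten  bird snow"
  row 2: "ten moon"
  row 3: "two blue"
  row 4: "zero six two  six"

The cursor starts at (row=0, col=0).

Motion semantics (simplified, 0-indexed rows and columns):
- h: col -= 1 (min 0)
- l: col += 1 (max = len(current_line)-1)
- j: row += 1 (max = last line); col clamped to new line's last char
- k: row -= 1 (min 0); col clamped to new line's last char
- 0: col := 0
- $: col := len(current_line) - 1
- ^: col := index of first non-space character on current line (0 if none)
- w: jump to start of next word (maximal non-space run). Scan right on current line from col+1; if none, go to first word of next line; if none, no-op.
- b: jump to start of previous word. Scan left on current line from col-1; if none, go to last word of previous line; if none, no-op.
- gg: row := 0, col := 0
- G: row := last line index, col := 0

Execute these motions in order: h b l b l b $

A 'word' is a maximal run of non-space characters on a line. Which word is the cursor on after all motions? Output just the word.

Answer: rock

Derivation:
After 1 (h): row=0 col=0 char='s'
After 2 (b): row=0 col=0 char='s'
After 3 (l): row=0 col=1 char='k'
After 4 (b): row=0 col=0 char='s'
After 5 (l): row=0 col=1 char='k'
After 6 (b): row=0 col=0 char='s'
After 7 ($): row=0 col=17 char='k'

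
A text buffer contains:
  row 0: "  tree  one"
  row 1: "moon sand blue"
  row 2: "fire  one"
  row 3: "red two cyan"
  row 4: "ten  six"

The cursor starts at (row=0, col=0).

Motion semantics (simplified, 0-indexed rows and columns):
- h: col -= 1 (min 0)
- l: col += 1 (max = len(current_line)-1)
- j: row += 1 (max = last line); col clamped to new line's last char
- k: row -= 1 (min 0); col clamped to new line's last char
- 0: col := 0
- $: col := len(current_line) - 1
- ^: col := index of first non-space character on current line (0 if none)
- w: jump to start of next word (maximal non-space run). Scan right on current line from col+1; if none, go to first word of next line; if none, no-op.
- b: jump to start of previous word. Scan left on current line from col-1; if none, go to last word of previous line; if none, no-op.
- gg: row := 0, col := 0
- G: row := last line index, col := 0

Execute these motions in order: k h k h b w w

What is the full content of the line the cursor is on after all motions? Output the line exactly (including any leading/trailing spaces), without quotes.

After 1 (k): row=0 col=0 char='_'
After 2 (h): row=0 col=0 char='_'
After 3 (k): row=0 col=0 char='_'
After 4 (h): row=0 col=0 char='_'
After 5 (b): row=0 col=0 char='_'
After 6 (w): row=0 col=2 char='t'
After 7 (w): row=0 col=8 char='o'

Answer:   tree  one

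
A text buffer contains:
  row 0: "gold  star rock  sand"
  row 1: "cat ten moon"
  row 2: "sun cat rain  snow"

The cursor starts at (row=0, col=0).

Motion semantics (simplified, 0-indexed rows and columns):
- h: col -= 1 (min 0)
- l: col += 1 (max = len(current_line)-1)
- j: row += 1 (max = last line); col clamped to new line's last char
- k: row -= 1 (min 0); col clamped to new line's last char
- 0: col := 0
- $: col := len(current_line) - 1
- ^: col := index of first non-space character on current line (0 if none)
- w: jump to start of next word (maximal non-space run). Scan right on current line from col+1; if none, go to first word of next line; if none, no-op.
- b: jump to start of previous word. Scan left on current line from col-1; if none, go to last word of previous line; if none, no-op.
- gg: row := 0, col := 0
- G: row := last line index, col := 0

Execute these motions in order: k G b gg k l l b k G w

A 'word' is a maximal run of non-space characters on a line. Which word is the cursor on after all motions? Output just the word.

Answer: cat

Derivation:
After 1 (k): row=0 col=0 char='g'
After 2 (G): row=2 col=0 char='s'
After 3 (b): row=1 col=8 char='m'
After 4 (gg): row=0 col=0 char='g'
After 5 (k): row=0 col=0 char='g'
After 6 (l): row=0 col=1 char='o'
After 7 (l): row=0 col=2 char='l'
After 8 (b): row=0 col=0 char='g'
After 9 (k): row=0 col=0 char='g'
After 10 (G): row=2 col=0 char='s'
After 11 (w): row=2 col=4 char='c'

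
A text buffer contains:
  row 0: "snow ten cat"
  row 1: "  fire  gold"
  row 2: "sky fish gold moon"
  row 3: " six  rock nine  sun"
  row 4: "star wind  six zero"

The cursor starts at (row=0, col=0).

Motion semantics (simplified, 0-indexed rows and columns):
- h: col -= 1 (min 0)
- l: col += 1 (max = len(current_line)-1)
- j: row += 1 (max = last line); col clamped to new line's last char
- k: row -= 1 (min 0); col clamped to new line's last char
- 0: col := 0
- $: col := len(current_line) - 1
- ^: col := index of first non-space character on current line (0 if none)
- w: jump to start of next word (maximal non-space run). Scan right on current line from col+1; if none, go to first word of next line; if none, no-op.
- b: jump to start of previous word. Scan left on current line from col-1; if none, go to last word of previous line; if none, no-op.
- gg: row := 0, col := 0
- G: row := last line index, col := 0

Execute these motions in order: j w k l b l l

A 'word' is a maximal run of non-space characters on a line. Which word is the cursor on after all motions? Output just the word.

Answer: snow

Derivation:
After 1 (j): row=1 col=0 char='_'
After 2 (w): row=1 col=2 char='f'
After 3 (k): row=0 col=2 char='o'
After 4 (l): row=0 col=3 char='w'
After 5 (b): row=0 col=0 char='s'
After 6 (l): row=0 col=1 char='n'
After 7 (l): row=0 col=2 char='o'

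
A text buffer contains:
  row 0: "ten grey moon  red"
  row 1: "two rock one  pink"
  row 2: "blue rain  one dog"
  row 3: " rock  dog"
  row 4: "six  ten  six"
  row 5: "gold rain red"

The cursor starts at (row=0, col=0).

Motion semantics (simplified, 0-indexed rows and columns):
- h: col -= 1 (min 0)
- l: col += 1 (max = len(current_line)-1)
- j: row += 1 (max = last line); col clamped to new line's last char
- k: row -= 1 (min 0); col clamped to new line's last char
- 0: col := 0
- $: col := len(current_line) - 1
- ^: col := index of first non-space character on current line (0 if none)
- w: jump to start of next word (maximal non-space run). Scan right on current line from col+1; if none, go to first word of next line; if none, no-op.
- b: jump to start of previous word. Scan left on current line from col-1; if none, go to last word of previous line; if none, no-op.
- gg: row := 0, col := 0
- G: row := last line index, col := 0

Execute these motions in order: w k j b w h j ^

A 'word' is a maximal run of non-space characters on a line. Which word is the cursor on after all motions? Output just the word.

After 1 (w): row=0 col=4 char='g'
After 2 (k): row=0 col=4 char='g'
After 3 (j): row=1 col=4 char='r'
After 4 (b): row=1 col=0 char='t'
After 5 (w): row=1 col=4 char='r'
After 6 (h): row=1 col=3 char='_'
After 7 (j): row=2 col=3 char='e'
After 8 (^): row=2 col=0 char='b'

Answer: blue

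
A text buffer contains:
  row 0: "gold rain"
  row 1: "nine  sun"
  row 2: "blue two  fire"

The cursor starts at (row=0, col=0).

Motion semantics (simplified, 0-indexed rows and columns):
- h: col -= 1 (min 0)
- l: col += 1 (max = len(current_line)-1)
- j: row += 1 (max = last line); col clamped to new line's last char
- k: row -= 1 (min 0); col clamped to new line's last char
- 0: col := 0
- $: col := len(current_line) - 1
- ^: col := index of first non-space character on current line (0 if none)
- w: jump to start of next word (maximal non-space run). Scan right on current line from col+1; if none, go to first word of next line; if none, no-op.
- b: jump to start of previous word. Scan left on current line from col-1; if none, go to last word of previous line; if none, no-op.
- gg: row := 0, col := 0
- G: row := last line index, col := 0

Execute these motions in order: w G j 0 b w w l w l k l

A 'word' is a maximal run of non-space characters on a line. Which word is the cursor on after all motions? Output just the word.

After 1 (w): row=0 col=5 char='r'
After 2 (G): row=2 col=0 char='b'
After 3 (j): row=2 col=0 char='b'
After 4 (0): row=2 col=0 char='b'
After 5 (b): row=1 col=6 char='s'
After 6 (w): row=2 col=0 char='b'
After 7 (w): row=2 col=5 char='t'
After 8 (l): row=2 col=6 char='w'
After 9 (w): row=2 col=10 char='f'
After 10 (l): row=2 col=11 char='i'
After 11 (k): row=1 col=8 char='n'
After 12 (l): row=1 col=8 char='n'

Answer: sun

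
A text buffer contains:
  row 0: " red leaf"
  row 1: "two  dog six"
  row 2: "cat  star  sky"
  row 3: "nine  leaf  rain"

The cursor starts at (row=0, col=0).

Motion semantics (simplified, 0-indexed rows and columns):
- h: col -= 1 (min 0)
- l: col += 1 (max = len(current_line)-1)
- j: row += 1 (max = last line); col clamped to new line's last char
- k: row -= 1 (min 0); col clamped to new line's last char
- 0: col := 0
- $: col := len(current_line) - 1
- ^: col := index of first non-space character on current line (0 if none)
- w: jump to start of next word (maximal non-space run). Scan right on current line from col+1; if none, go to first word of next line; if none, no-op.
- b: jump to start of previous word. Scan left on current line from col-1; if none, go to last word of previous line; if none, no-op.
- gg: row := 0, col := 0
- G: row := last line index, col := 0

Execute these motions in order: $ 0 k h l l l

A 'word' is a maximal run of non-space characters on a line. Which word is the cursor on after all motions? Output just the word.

After 1 ($): row=0 col=8 char='f'
After 2 (0): row=0 col=0 char='_'
After 3 (k): row=0 col=0 char='_'
After 4 (h): row=0 col=0 char='_'
After 5 (l): row=0 col=1 char='r'
After 6 (l): row=0 col=2 char='e'
After 7 (l): row=0 col=3 char='d'

Answer: red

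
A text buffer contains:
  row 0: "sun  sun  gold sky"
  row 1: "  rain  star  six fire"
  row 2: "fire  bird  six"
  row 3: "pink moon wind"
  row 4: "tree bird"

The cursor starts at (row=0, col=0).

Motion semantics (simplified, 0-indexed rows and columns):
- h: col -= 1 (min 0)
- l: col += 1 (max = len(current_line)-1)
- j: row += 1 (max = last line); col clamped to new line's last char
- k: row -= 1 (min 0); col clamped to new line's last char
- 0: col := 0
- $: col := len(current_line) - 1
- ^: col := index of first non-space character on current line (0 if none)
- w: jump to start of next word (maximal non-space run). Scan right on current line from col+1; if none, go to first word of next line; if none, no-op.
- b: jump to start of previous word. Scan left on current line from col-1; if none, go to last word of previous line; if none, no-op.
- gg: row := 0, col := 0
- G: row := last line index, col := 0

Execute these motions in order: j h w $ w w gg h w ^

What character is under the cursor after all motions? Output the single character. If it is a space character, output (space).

After 1 (j): row=1 col=0 char='_'
After 2 (h): row=1 col=0 char='_'
After 3 (w): row=1 col=2 char='r'
After 4 ($): row=1 col=21 char='e'
After 5 (w): row=2 col=0 char='f'
After 6 (w): row=2 col=6 char='b'
After 7 (gg): row=0 col=0 char='s'
After 8 (h): row=0 col=0 char='s'
After 9 (w): row=0 col=5 char='s'
After 10 (^): row=0 col=0 char='s'

Answer: s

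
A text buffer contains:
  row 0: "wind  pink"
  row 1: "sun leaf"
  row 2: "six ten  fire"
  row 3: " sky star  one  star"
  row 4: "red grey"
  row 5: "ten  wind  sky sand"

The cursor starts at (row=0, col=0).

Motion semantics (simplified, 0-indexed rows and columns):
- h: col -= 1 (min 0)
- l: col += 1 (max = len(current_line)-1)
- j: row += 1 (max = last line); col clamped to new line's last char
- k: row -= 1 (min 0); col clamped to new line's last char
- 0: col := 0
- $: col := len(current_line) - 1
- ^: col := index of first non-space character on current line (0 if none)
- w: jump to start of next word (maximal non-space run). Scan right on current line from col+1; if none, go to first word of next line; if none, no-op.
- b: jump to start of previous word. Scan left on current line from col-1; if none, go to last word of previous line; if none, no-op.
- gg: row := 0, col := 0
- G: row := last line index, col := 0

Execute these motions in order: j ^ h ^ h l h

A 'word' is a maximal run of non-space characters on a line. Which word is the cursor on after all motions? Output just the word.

After 1 (j): row=1 col=0 char='s'
After 2 (^): row=1 col=0 char='s'
After 3 (h): row=1 col=0 char='s'
After 4 (^): row=1 col=0 char='s'
After 5 (h): row=1 col=0 char='s'
After 6 (l): row=1 col=1 char='u'
After 7 (h): row=1 col=0 char='s'

Answer: sun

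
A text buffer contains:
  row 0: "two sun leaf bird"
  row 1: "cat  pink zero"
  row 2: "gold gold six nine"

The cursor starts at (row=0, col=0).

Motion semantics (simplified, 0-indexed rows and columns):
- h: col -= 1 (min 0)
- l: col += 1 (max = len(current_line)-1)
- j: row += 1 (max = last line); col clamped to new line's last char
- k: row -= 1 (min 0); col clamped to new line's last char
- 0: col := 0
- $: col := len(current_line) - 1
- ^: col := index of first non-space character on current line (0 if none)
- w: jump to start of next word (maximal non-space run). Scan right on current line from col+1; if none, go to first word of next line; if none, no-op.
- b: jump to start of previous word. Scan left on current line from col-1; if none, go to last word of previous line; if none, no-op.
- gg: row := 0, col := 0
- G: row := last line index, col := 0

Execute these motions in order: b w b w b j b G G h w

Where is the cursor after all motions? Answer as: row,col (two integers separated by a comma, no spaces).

Answer: 2,5

Derivation:
After 1 (b): row=0 col=0 char='t'
After 2 (w): row=0 col=4 char='s'
After 3 (b): row=0 col=0 char='t'
After 4 (w): row=0 col=4 char='s'
After 5 (b): row=0 col=0 char='t'
After 6 (j): row=1 col=0 char='c'
After 7 (b): row=0 col=13 char='b'
After 8 (G): row=2 col=0 char='g'
After 9 (G): row=2 col=0 char='g'
After 10 (h): row=2 col=0 char='g'
After 11 (w): row=2 col=5 char='g'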